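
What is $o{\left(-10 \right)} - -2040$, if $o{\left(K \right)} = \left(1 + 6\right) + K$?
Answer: $2037$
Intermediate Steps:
$o{\left(K \right)} = 7 + K$
$o{\left(-10 \right)} - -2040 = \left(7 - 10\right) - -2040 = -3 + 2040 = 2037$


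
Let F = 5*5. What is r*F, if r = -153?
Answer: -3825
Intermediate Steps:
F = 25
r*F = -153*25 = -3825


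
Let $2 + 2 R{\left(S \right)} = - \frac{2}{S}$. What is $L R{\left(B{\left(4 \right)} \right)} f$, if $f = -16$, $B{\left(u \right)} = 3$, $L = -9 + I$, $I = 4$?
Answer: $- \frac{320}{3} \approx -106.67$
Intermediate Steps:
$L = -5$ ($L = -9 + 4 = -5$)
$R{\left(S \right)} = -1 - \frac{1}{S}$ ($R{\left(S \right)} = -1 + \frac{\left(-2\right) \frac{1}{S}}{2} = -1 - \frac{1}{S}$)
$L R{\left(B{\left(4 \right)} \right)} f = - 5 \frac{-1 - 3}{3} \left(-16\right) = - 5 \cdot \frac{1}{3} \left(-4\right) \left(-16\right) = \left(-5\right) \left(- \frac{4}{3}\right) \left(-16\right) = \frac{20}{3} \left(-16\right) = - \frac{320}{3}$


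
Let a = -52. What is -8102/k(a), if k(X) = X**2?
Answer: -4051/1352 ≈ -2.9963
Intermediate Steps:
-8102/k(a) = -8102/((-52)**2) = -8102/2704 = -8102*1/2704 = -4051/1352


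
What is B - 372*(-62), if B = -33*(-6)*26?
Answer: 28212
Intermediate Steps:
B = 5148 (B = 198*26 = 5148)
B - 372*(-62) = 5148 - 372*(-62) = 5148 + 23064 = 28212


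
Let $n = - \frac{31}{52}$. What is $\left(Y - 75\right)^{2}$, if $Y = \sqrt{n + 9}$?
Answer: $\frac{\left(1950 - \sqrt{5681}\right)^{2}}{676} \approx 5198.6$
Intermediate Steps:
$n = - \frac{31}{52}$ ($n = \left(-31\right) \frac{1}{52} = - \frac{31}{52} \approx -0.59615$)
$Y = \frac{\sqrt{5681}}{26}$ ($Y = \sqrt{- \frac{31}{52} + 9} = \sqrt{\frac{437}{52}} = \frac{\sqrt{5681}}{26} \approx 2.8989$)
$\left(Y - 75\right)^{2} = \left(\frac{\sqrt{5681}}{26} - 75\right)^{2} = \left(-75 + \frac{\sqrt{5681}}{26}\right)^{2}$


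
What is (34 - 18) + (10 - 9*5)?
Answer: -19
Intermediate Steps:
(34 - 18) + (10 - 9*5) = 16 + (10 - 45) = 16 - 35 = -19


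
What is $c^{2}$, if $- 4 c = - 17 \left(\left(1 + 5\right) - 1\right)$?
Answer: $\frac{7225}{16} \approx 451.56$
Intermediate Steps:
$c = \frac{85}{4}$ ($c = - \frac{\left(-17\right) \left(\left(1 + 5\right) - 1\right)}{4} = - \frac{\left(-17\right) \left(6 - 1\right)}{4} = - \frac{\left(-17\right) 5}{4} = \left(- \frac{1}{4}\right) \left(-85\right) = \frac{85}{4} \approx 21.25$)
$c^{2} = \left(\frac{85}{4}\right)^{2} = \frac{7225}{16}$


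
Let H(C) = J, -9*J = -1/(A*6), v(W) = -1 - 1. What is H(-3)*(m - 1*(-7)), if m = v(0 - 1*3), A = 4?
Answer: 5/216 ≈ 0.023148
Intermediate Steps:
v(W) = -2
m = -2
J = 1/216 (J = -(-1)/(9*(4*6)) = -(-1)/(9*24) = -⅑*(-1/24) = 1/216 ≈ 0.0046296)
H(C) = 1/216
H(-3)*(m - 1*(-7)) = (-2 - 1*(-7))/216 = (-2 + 7)/216 = (1/216)*5 = 5/216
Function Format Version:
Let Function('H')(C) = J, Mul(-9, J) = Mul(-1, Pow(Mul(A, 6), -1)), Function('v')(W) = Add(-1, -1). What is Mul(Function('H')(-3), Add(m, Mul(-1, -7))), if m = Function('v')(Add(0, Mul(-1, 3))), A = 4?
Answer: Rational(5, 216) ≈ 0.023148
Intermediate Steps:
Function('v')(W) = -2
m = -2
J = Rational(1, 216) (J = Mul(Rational(-1, 9), Mul(-1, Pow(Mul(4, 6), -1))) = Mul(Rational(-1, 9), Mul(-1, Pow(24, -1))) = Mul(Rational(-1, 9), Mul(-1, Rational(1, 24))) = Mul(Rational(-1, 9), Rational(-1, 24)) = Rational(1, 216) ≈ 0.0046296)
Function('H')(C) = Rational(1, 216)
Mul(Function('H')(-3), Add(m, Mul(-1, -7))) = Mul(Rational(1, 216), Add(-2, Mul(-1, -7))) = Mul(Rational(1, 216), Add(-2, 7)) = Mul(Rational(1, 216), 5) = Rational(5, 216)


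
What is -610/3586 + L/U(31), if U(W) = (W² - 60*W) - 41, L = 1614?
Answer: -1590301/842710 ≈ -1.8871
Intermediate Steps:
U(W) = -41 + W² - 60*W
-610/3586 + L/U(31) = -610/3586 + 1614/(-41 + 31² - 60*31) = -610*1/3586 + 1614/(-41 + 961 - 1860) = -305/1793 + 1614/(-940) = -305/1793 + 1614*(-1/940) = -305/1793 - 807/470 = -1590301/842710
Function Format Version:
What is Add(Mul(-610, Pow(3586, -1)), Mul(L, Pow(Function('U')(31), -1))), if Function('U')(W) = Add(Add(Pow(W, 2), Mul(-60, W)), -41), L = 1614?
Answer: Rational(-1590301, 842710) ≈ -1.8871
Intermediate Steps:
Function('U')(W) = Add(-41, Pow(W, 2), Mul(-60, W))
Add(Mul(-610, Pow(3586, -1)), Mul(L, Pow(Function('U')(31), -1))) = Add(Mul(-610, Pow(3586, -1)), Mul(1614, Pow(Add(-41, Pow(31, 2), Mul(-60, 31)), -1))) = Add(Mul(-610, Rational(1, 3586)), Mul(1614, Pow(Add(-41, 961, -1860), -1))) = Add(Rational(-305, 1793), Mul(1614, Pow(-940, -1))) = Add(Rational(-305, 1793), Mul(1614, Rational(-1, 940))) = Add(Rational(-305, 1793), Rational(-807, 470)) = Rational(-1590301, 842710)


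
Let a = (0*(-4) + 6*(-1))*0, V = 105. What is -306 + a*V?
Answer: -306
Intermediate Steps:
a = 0 (a = (0 - 6)*0 = -6*0 = 0)
-306 + a*V = -306 + 0*105 = -306 + 0 = -306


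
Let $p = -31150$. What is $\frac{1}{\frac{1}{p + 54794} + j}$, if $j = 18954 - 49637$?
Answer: $- \frac{23644}{725468851} \approx -3.2591 \cdot 10^{-5}$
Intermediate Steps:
$j = -30683$
$\frac{1}{\frac{1}{p + 54794} + j} = \frac{1}{\frac{1}{-31150 + 54794} - 30683} = \frac{1}{\frac{1}{23644} - 30683} = \frac{1}{- \frac{725468851}{23644}} = - \frac{23644}{725468851}$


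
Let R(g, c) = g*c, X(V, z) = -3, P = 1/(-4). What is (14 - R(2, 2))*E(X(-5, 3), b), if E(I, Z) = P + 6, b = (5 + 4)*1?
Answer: 115/2 ≈ 57.500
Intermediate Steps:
P = -¼ ≈ -0.25000
R(g, c) = c*g
b = 9 (b = 9*1 = 9)
E(I, Z) = 23/4 (E(I, Z) = -¼ + 6 = 23/4)
(14 - R(2, 2))*E(X(-5, 3), b) = (14 - 2*2)*(23/4) = (14 - 1*4)*(23/4) = (14 - 4)*(23/4) = 10*(23/4) = 115/2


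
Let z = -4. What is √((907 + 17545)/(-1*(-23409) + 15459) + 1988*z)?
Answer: I*√750783723207/9717 ≈ 89.171*I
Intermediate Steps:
√((907 + 17545)/(-1*(-23409) + 15459) + 1988*z) = √((907 + 17545)/(-1*(-23409) + 15459) + 1988*(-4)) = √(18452/(23409 + 15459) - 7952) = √(18452/38868 - 7952) = √(18452*(1/38868) - 7952) = √(4613/9717 - 7952) = √(-77264971/9717) = I*√750783723207/9717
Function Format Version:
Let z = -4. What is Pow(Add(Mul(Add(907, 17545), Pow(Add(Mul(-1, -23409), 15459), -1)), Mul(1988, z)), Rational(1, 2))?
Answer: Mul(Rational(1, 9717), I, Pow(750783723207, Rational(1, 2))) ≈ Mul(89.171, I)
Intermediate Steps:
Pow(Add(Mul(Add(907, 17545), Pow(Add(Mul(-1, -23409), 15459), -1)), Mul(1988, z)), Rational(1, 2)) = Pow(Add(Mul(Add(907, 17545), Pow(Add(Mul(-1, -23409), 15459), -1)), Mul(1988, -4)), Rational(1, 2)) = Pow(Add(Mul(18452, Pow(Add(23409, 15459), -1)), -7952), Rational(1, 2)) = Pow(Add(Mul(18452, Pow(38868, -1)), -7952), Rational(1, 2)) = Pow(Add(Mul(18452, Rational(1, 38868)), -7952), Rational(1, 2)) = Pow(Add(Rational(4613, 9717), -7952), Rational(1, 2)) = Pow(Rational(-77264971, 9717), Rational(1, 2)) = Mul(Rational(1, 9717), I, Pow(750783723207, Rational(1, 2)))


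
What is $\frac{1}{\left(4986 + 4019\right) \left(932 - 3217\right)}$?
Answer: $- \frac{1}{20576425} \approx -4.8599 \cdot 10^{-8}$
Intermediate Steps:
$\frac{1}{\left(4986 + 4019\right) \left(932 - 3217\right)} = \frac{1}{9005 \left(-2285\right)} = \frac{1}{-20576425} = - \frac{1}{20576425}$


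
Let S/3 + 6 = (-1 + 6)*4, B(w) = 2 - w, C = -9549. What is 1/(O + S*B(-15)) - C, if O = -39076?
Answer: 366318737/38362 ≈ 9549.0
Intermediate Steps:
S = 42 (S = -18 + 3*((-1 + 6)*4) = -18 + 3*(5*4) = -18 + 3*20 = -18 + 60 = 42)
1/(O + S*B(-15)) - C = 1/(-39076 + 42*(2 - 1*(-15))) - 1*(-9549) = 1/(-39076 + 42*(2 + 15)) + 9549 = 1/(-39076 + 42*17) + 9549 = 1/(-39076 + 714) + 9549 = 1/(-38362) + 9549 = -1/38362 + 9549 = 366318737/38362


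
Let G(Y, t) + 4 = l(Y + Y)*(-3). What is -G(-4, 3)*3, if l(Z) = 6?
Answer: 66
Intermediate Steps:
G(Y, t) = -22 (G(Y, t) = -4 + 6*(-3) = -4 - 18 = -22)
-G(-4, 3)*3 = -1*(-22)*3 = 22*3 = 66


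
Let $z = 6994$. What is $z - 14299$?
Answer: $-7305$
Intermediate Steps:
$z - 14299 = 6994 - 14299 = -7305$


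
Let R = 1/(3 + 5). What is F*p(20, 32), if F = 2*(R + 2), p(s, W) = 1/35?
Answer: 17/140 ≈ 0.12143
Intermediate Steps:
p(s, W) = 1/35
R = 1/8 ≈ 0.12500
F = 17/4 (F = 2*(1/8 + 2) = 2*(17/8) = 17/4 ≈ 4.2500)
F*p(20, 32) = (17/4)*(1/35) = 17/140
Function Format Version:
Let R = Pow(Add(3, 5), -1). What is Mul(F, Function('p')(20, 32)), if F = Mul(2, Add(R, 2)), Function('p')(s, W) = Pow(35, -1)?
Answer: Rational(17, 140) ≈ 0.12143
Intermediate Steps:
Function('p')(s, W) = Rational(1, 35)
R = Rational(1, 8) (R = Pow(8, -1) = Rational(1, 8) ≈ 0.12500)
F = Rational(17, 4) (F = Mul(2, Add(Rational(1, 8), 2)) = Mul(2, Rational(17, 8)) = Rational(17, 4) ≈ 4.2500)
Mul(F, Function('p')(20, 32)) = Mul(Rational(17, 4), Rational(1, 35)) = Rational(17, 140)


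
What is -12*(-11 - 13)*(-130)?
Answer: -37440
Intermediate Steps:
-12*(-11 - 13)*(-130) = -12*(-24)*(-130) = 288*(-130) = -37440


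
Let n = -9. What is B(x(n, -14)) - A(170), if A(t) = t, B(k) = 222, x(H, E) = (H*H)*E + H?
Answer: 52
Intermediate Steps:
x(H, E) = H + E*H**2 (x(H, E) = H**2*E + H = E*H**2 + H = H + E*H**2)
B(x(n, -14)) - A(170) = 222 - 1*170 = 222 - 170 = 52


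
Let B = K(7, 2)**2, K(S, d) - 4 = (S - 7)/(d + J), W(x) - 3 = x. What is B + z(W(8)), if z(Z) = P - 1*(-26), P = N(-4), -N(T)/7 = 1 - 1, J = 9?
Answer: 42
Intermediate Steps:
W(x) = 3 + x
N(T) = 0 (N(T) = -7*(1 - 1) = -7*0 = 0)
P = 0
K(S, d) = 4 + (-7 + S)/(9 + d) (K(S, d) = 4 + (S - 7)/(d + 9) = 4 + (-7 + S)/(9 + d))
z(Z) = 26 (z(Z) = 0 - 1*(-26) = 0 + 26 = 26)
B = 16 (B = ((29 + 7 + 4*2)/(9 + 2))**2 = ((29 + 7 + 8)/11)**2 = ((1/11)*44)**2 = 4**2 = 16)
B + z(W(8)) = 16 + 26 = 42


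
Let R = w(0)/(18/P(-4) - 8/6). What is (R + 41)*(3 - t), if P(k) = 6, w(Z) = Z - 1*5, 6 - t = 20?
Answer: 646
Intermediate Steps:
t = -14 (t = 6 - 1*20 = 6 - 20 = -14)
w(Z) = -5 + Z (w(Z) = Z - 5 = -5 + Z)
R = -3 (R = (-5 + 0)/(18/6 - 8/6) = -5/(18*(⅙) - 8*⅙) = -5/(3 - 4/3) = -5/5/3 = -5*⅗ = -3)
(R + 41)*(3 - t) = (-3 + 41)*(3 - 1*(-14)) = 38*(3 + 14) = 38*17 = 646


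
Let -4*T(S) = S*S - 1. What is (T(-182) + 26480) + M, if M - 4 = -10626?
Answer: 30309/4 ≈ 7577.3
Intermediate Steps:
T(S) = ¼ - S²/4 (T(S) = -(S*S - 1)/4 = -(S² - 1)/4 = -(-1 + S²)/4 = ¼ - S²/4)
M = -10622 (M = 4 - 10626 = -10622)
(T(-182) + 26480) + M = ((¼ - ¼*(-182)²) + 26480) - 10622 = ((¼ - ¼*33124) + 26480) - 10622 = ((¼ - 8281) + 26480) - 10622 = (-33123/4 + 26480) - 10622 = 72797/4 - 10622 = 30309/4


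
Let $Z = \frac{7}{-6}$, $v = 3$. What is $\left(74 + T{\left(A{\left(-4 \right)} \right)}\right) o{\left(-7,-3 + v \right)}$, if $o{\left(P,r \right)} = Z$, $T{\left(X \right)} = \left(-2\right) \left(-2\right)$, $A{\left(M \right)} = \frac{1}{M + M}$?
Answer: $-91$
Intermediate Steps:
$A{\left(M \right)} = \frac{1}{2 M}$
$Z = - \frac{7}{6}$ ($Z = 7 \left(- \frac{1}{6}\right) = - \frac{7}{6} \approx -1.1667$)
$T{\left(X \right)} = 4$
$o{\left(P,r \right)} = - \frac{7}{6}$
$\left(74 + T{\left(A{\left(-4 \right)} \right)}\right) o{\left(-7,-3 + v \right)} = \left(74 + 4\right) \left(- \frac{7}{6}\right) = 78 \left(- \frac{7}{6}\right) = -91$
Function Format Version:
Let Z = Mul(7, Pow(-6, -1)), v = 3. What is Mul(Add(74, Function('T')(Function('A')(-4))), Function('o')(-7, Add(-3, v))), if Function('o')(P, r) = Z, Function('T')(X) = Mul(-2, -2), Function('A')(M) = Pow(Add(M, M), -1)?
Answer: -91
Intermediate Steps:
Function('A')(M) = Mul(Rational(1, 2), Pow(M, -1)) (Function('A')(M) = Pow(Mul(2, M), -1) = Mul(Rational(1, 2), Pow(M, -1)))
Z = Rational(-7, 6) (Z = Mul(7, Rational(-1, 6)) = Rational(-7, 6) ≈ -1.1667)
Function('T')(X) = 4
Function('o')(P, r) = Rational(-7, 6)
Mul(Add(74, Function('T')(Function('A')(-4))), Function('o')(-7, Add(-3, v))) = Mul(Add(74, 4), Rational(-7, 6)) = Mul(78, Rational(-7, 6)) = -91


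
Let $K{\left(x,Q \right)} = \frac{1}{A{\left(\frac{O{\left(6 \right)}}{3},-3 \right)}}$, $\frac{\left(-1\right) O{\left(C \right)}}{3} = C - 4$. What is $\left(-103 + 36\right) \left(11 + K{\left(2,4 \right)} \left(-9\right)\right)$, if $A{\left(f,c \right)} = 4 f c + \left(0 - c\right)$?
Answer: $- \frac{2144}{3} \approx -714.67$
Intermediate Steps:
$O{\left(C \right)} = 12 - 3 C$ ($O{\left(C \right)} = - 3 \left(C - 4\right) = - 3 \left(-4 + C\right) = 12 - 3 C$)
$A{\left(f,c \right)} = - c + 4 c f$ ($A{\left(f,c \right)} = 4 c f - c = - c + 4 c f$)
$K{\left(x,Q \right)} = \frac{1}{27}$ ($K{\left(x,Q \right)} = \frac{1}{\left(-3\right) \left(-1 + 4 \frac{12 - 18}{3}\right)} = \frac{1}{\left(-3\right) \left(-1 + 4 \left(12 - 18\right) \frac{1}{3}\right)} = \frac{1}{\left(-3\right) \left(-1 + 4 \left(\left(-6\right) \frac{1}{3}\right)\right)} = \frac{1}{\left(-3\right) \left(-1 + 4 \left(-2\right)\right)} = \frac{1}{\left(-3\right) \left(-1 - 8\right)} = \frac{1}{\left(-3\right) \left(-9\right)} = \frac{1}{27}$)
$\left(-103 + 36\right) \left(11 + K{\left(2,4 \right)} \left(-9\right)\right) = \left(-103 + 36\right) \left(11 + \frac{1}{27} \left(-9\right)\right) = - 67 \left(11 - \frac{1}{3}\right) = \left(-67\right) \frac{32}{3} = - \frac{2144}{3}$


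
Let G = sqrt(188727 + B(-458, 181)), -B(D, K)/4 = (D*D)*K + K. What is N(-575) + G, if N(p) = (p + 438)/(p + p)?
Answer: 137/1150 + I*sqrt(151681133) ≈ 0.11913 + 12316.0*I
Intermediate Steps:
N(p) = (438 + p)/(2*p) (N(p) = (438 + p)/((2*p)) = (438 + p)*(1/(2*p)) = (438 + p)/(2*p))
B(D, K) = -4*K - 4*K*D**2 (B(D, K) = -4*((D*D)*K + K) = -4*(D**2*K + K) = -4*(K*D**2 + K) = -4*(K + K*D**2) = -4*K - 4*K*D**2)
G = I*sqrt(151681133) (G = sqrt(188727 - 4*181*(1 + (-458)**2)) = sqrt(188727 - 4*181*(1 + 209764)) = sqrt(188727 - 4*181*209765) = sqrt(188727 - 151869860) = sqrt(-151681133) = I*sqrt(151681133) ≈ 12316.0*I)
N(-575) + G = (1/2)*(438 - 575)/(-575) + I*sqrt(151681133) = (1/2)*(-1/575)*(-137) + I*sqrt(151681133) = 137/1150 + I*sqrt(151681133)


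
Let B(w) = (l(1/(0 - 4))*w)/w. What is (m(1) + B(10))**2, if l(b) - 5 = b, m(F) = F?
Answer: 529/16 ≈ 33.063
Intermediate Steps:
l(b) = 5 + b
B(w) = 19/4 (B(w) = ((5 + 1/(0 - 4))*w)/w = ((5 + 1/(-4))*w)/w = ((5 - 1/4)*w)/w = (19*w/4)/w = 19/4)
(m(1) + B(10))**2 = (1 + 19/4)**2 = (23/4)**2 = 529/16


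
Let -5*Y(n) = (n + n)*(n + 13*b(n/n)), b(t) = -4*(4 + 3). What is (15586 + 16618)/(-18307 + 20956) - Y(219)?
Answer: -33615394/2649 ≈ -12690.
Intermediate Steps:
b(t) = -28 (b(t) = -4*7 = -28)
Y(n) = -2*n*(-364 + n)/5 (Y(n) = -(n + n)*(n + 13*(-28))/5 = -2*n*(n - 364)/5 = -2*n*(-364 + n)/5)
(15586 + 16618)/(-18307 + 20956) - Y(219) = (15586 + 16618)/(-18307 + 20956) - 2*219*(364 - 1*219)/5 = 32204/2649 - 2*219*(364 - 219)/5 = 32204*(1/2649) - 2*219*145/5 = 32204/2649 - 1*12702 = 32204/2649 - 12702 = -33615394/2649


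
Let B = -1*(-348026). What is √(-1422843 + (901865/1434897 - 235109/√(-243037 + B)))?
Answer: √(-3587924815232366878267036258 - 5646924733984457712201*√104989)/50216133711 ≈ 1193.1*I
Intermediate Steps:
B = 348026
√(-1422843 + (901865/1434897 - 235109/√(-243037 + B))) = √(-1422843 + (901865/1434897 - 235109/√(-243037 + 348026))) = √(-1422843 + (901865*(1/1434897) - 235109*√104989/104989)) = √(-1422843 + (901865/1434897 - 235109*√104989/104989)) = √(-2041632250306/1434897 - 235109*√104989/104989)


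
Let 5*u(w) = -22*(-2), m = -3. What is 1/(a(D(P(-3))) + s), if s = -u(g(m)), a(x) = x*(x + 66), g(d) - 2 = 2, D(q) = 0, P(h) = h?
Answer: -5/44 ≈ -0.11364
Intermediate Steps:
g(d) = 4 (g(d) = 2 + 2 = 4)
u(w) = 44/5 (u(w) = (-22*(-2))/5 = (⅕)*44 = 44/5)
a(x) = x*(66 + x)
s = -44/5 (s = -1*44/5 = -44/5 ≈ -8.8000)
1/(a(D(P(-3))) + s) = 1/(0*(66 + 0) - 44/5) = 1/(0*66 - 44/5) = 1/(0 - 44/5) = 1/(-44/5) = -5/44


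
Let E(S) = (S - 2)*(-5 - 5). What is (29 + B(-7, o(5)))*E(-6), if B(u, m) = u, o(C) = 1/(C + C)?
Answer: 1760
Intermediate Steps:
o(C) = 1/(2*C)
E(S) = 20 - 10*S (E(S) = (-2 + S)*(-10) = 20 - 10*S)
(29 + B(-7, o(5)))*E(-6) = (29 - 7)*(20 - 10*(-6)) = 22*(20 + 60) = 22*80 = 1760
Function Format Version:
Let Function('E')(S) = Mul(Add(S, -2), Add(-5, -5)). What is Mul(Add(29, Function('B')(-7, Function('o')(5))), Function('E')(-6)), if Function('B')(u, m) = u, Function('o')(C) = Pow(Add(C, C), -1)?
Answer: 1760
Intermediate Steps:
Function('o')(C) = Mul(Rational(1, 2), Pow(C, -1)) (Function('o')(C) = Pow(Mul(2, C), -1) = Mul(Rational(1, 2), Pow(C, -1)))
Function('E')(S) = Add(20, Mul(-10, S)) (Function('E')(S) = Mul(Add(-2, S), -10) = Add(20, Mul(-10, S)))
Mul(Add(29, Function('B')(-7, Function('o')(5))), Function('E')(-6)) = Mul(Add(29, -7), Add(20, Mul(-10, -6))) = Mul(22, Add(20, 60)) = Mul(22, 80) = 1760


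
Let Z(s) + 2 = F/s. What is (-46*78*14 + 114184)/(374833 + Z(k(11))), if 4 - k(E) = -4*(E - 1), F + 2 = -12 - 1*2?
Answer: 703472/4123137 ≈ 0.17062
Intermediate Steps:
F = -16 (F = -2 + (-12 - 1*2) = -2 + (-12 - 2) = -2 - 14 = -16)
k(E) = 4*E (k(E) = 4 - (-4)*(E - 1) = 4 - (-4)*(-1 + E) = 4 - (4 - 4*E) = 4 + (-4 + 4*E) = 4*E)
Z(s) = -2 - 16/s
(-46*78*14 + 114184)/(374833 + Z(k(11))) = (-46*78*14 + 114184)/(374833 + (-2 - 16/(4*11))) = (-3588*14 + 114184)/(374833 + (-2 - 16/44)) = (-50232 + 114184)/(374833 + (-2 - 16*1/44)) = 63952/(374833 + (-2 - 4/11)) = 63952/(374833 - 26/11) = 63952/(4123137/11) = 63952*(11/4123137) = 703472/4123137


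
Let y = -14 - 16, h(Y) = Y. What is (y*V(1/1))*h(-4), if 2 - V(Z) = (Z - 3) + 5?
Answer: -120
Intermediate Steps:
V(Z) = -Z (V(Z) = 2 - ((Z - 3) + 5) = 2 - ((-3 + Z) + 5) = 2 - (2 + Z) = 2 + (-2 - Z) = -Z)
y = -30
(y*V(1/1))*h(-4) = -(-30)*1/1*(-4) = -(-30)*1*1*(-4) = -(-30)*(-4) = -30*(-1)*(-4) = 30*(-4) = -120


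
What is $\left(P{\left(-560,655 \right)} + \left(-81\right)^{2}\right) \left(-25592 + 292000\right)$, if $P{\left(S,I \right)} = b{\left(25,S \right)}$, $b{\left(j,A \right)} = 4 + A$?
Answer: $1599780040$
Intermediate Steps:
$P{\left(S,I \right)} = 4 + S$
$\left(P{\left(-560,655 \right)} + \left(-81\right)^{2}\right) \left(-25592 + 292000\right) = \left(\left(4 - 560\right) + \left(-81\right)^{2}\right) \left(-25592 + 292000\right) = \left(-556 + 6561\right) 266408 = 6005 \cdot 266408 = 1599780040$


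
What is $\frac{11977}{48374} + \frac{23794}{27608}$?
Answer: $\frac{370417993}{333877348} \approx 1.1094$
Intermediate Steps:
$\frac{11977}{48374} + \frac{23794}{27608} = 11977 \cdot \frac{1}{48374} + 23794 \cdot \frac{1}{27608} = \frac{11977}{48374} + \frac{11897}{13804} = \frac{370417993}{333877348}$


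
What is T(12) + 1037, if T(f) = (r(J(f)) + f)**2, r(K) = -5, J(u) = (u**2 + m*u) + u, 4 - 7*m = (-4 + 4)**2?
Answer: 1086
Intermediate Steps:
m = 4/7 (m = 4/7 - (-4 + 4)**2/7 = 4/7 - 1/7*0**2 = 4/7 - 1/7*0 = 4/7 + 0 = 4/7 ≈ 0.57143)
J(u) = u**2 + 11*u/7 (J(u) = (u**2 + 4*u/7) + u = u**2 + 11*u/7)
T(f) = (-5 + f)**2
T(12) + 1037 = (-5 + 12)**2 + 1037 = 7**2 + 1037 = 49 + 1037 = 1086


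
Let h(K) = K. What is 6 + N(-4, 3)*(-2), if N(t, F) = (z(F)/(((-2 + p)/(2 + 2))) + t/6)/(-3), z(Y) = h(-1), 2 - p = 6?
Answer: 6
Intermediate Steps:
p = -4 (p = 2 - 1*6 = 2 - 6 = -4)
z(Y) = -1
N(t, F) = -2/9 - t/18 (N(t, F) = (-1/((-2 - 4)/(2 + 2)) + t/6)/(-3) = (-1/((-6/4)) + t*(⅙))*(-⅓) = (-1/((-6*¼)) + t/6)*(-⅓) = (-1/(-3/2) + t/6)*(-⅓) = (-1*(-⅔) + t/6)*(-⅓) = (⅔ + t/6)*(-⅓) = -2/9 - t/18)
6 + N(-4, 3)*(-2) = 6 + (-2/9 - 1/18*(-4))*(-2) = 6 + (-2/9 + 2/9)*(-2) = 6 + 0*(-2) = 6 + 0 = 6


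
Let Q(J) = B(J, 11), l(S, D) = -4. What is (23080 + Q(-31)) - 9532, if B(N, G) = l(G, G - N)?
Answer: 13544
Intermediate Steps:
B(N, G) = -4
Q(J) = -4
(23080 + Q(-31)) - 9532 = (23080 - 4) - 9532 = 23076 - 9532 = 13544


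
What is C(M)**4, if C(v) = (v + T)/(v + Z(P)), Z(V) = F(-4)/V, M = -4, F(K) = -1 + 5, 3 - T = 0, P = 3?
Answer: 81/4096 ≈ 0.019775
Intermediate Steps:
T = 3 (T = 3 - 1*0 = 3 + 0 = 3)
F(K) = 4
Z(V) = 4/V
C(v) = (3 + v)/(4/3 + v) (C(v) = (v + 3)/(v + 4/3) = (3 + v)/(v + 4*(1/3)) = (3 + v)/(v + 4/3) = (3 + v)/(4/3 + v))
C(M)**4 = (3*(3 - 4)/(4 + 3*(-4)))**4 = (3*(-1)/(4 - 12))**4 = (3*(-1)/(-8))**4 = (3*(-1/8)*(-1))**4 = (3/8)**4 = 81/4096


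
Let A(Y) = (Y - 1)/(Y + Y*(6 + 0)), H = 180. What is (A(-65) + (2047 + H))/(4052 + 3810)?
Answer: 1013351/3577210 ≈ 0.28328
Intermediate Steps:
A(Y) = (-1 + Y)/(7*Y) (A(Y) = (-1 + Y)/(Y + Y*6) = (-1 + Y)/(Y + 6*Y) = (-1 + Y)/((7*Y)) = (-1 + Y)*(1/(7*Y)) = (-1 + Y)/(7*Y))
(A(-65) + (2047 + H))/(4052 + 3810) = ((1/7)*(-1 - 65)/(-65) + (2047 + 180))/(4052 + 3810) = ((1/7)*(-1/65)*(-66) + 2227)/7862 = (66/455 + 2227)*(1/7862) = (1013351/455)*(1/7862) = 1013351/3577210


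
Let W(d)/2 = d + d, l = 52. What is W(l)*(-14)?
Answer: -2912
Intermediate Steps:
W(d) = 4*d (W(d) = 2*(d + d) = 2*(2*d) = 4*d)
W(l)*(-14) = (4*52)*(-14) = 208*(-14) = -2912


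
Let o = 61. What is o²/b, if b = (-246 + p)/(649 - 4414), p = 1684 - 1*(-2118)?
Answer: -14009565/3556 ≈ -3939.7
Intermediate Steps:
p = 3802 (p = 1684 + 2118 = 3802)
b = -3556/3765 (b = (-246 + 3802)/(649 - 4414) = 3556/(-3765) = 3556*(-1/3765) = -3556/3765 ≈ -0.94449)
o²/b = 61²/(-3556/3765) = 3721*(-3765/3556) = -14009565/3556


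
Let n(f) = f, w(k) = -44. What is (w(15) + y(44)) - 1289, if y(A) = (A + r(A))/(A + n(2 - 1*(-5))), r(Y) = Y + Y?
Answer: -22617/17 ≈ -1330.4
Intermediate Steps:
r(Y) = 2*Y
y(A) = 3*A/(7 + A) (y(A) = (A + 2*A)/(A + (2 - 1*(-5))) = (3*A)/(A + (2 + 5)) = (3*A)/(A + 7) = (3*A)/(7 + A) = 3*A/(7 + A))
(w(15) + y(44)) - 1289 = (-44 + 3*44/(7 + 44)) - 1289 = (-44 + 3*44/51) - 1289 = (-44 + 3*44*(1/51)) - 1289 = (-44 + 44/17) - 1289 = -704/17 - 1289 = -22617/17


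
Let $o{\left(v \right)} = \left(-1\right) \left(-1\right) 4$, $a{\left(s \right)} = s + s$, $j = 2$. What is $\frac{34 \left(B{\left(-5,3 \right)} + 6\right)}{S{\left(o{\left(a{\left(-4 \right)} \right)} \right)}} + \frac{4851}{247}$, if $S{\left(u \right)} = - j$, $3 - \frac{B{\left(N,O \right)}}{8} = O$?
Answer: $- \frac{20343}{247} \approx -82.36$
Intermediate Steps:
$B{\left(N,O \right)} = 24 - 8 O$
$a{\left(s \right)} = 2 s$
$o{\left(v \right)} = 4$ ($o{\left(v \right)} = 1 \cdot 4 = 4$)
$S{\left(u \right)} = -2$ ($S{\left(u \right)} = \left(-1\right) 2 = -2$)
$\frac{34 \left(B{\left(-5,3 \right)} + 6\right)}{S{\left(o{\left(a{\left(-4 \right)} \right)} \right)}} + \frac{4851}{247} = \frac{34 \left(\left(24 - 24\right) + 6\right)}{-2} + \frac{4851}{247} = 34 \left(\left(24 - 24\right) + 6\right) \left(- \frac{1}{2}\right) + 4851 \cdot \frac{1}{247} = 34 \left(0 + 6\right) \left(- \frac{1}{2}\right) + \frac{4851}{247} = 34 \cdot 6 \left(- \frac{1}{2}\right) + \frac{4851}{247} = 204 \left(- \frac{1}{2}\right) + \frac{4851}{247} = -102 + \frac{4851}{247} = - \frac{20343}{247}$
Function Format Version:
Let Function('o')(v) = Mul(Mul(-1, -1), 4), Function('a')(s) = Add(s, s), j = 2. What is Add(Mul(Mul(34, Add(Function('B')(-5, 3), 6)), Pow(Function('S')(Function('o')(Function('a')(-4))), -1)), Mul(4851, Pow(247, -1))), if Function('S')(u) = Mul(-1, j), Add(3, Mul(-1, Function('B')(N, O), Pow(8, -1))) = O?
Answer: Rational(-20343, 247) ≈ -82.360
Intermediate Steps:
Function('B')(N, O) = Add(24, Mul(-8, O))
Function('a')(s) = Mul(2, s)
Function('o')(v) = 4 (Function('o')(v) = Mul(1, 4) = 4)
Function('S')(u) = -2 (Function('S')(u) = Mul(-1, 2) = -2)
Add(Mul(Mul(34, Add(Function('B')(-5, 3), 6)), Pow(Function('S')(Function('o')(Function('a')(-4))), -1)), Mul(4851, Pow(247, -1))) = Add(Mul(Mul(34, Add(Add(24, Mul(-8, 3)), 6)), Pow(-2, -1)), Mul(4851, Pow(247, -1))) = Add(Mul(Mul(34, Add(Add(24, -24), 6)), Rational(-1, 2)), Mul(4851, Rational(1, 247))) = Add(Mul(Mul(34, Add(0, 6)), Rational(-1, 2)), Rational(4851, 247)) = Add(Mul(Mul(34, 6), Rational(-1, 2)), Rational(4851, 247)) = Add(Mul(204, Rational(-1, 2)), Rational(4851, 247)) = Add(-102, Rational(4851, 247)) = Rational(-20343, 247)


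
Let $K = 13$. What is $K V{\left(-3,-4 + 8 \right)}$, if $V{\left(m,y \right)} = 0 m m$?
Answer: $0$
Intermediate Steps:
$V{\left(m,y \right)} = 0$ ($V{\left(m,y \right)} = 0 m = 0$)
$K V{\left(-3,-4 + 8 \right)} = 13 \cdot 0 = 0$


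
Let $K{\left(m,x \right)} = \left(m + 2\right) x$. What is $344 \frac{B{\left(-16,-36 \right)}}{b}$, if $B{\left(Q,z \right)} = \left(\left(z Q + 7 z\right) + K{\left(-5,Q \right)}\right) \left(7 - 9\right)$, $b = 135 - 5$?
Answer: $- \frac{127968}{65} \approx -1968.7$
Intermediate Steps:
$b = 130$
$K{\left(m,x \right)} = x \left(2 + m\right)$ ($K{\left(m,x \right)} = \left(2 + m\right) x = x \left(2 + m\right)$)
$B{\left(Q,z \right)} = - 14 z + 6 Q - 2 Q z$ ($B{\left(Q,z \right)} = \left(\left(z Q + 7 z\right) + Q \left(2 - 5\right)\right) \left(7 - 9\right) = \left(\left(Q z + 7 z\right) + Q \left(-3\right)\right) \left(-2\right) = \left(\left(7 z + Q z\right) - 3 Q\right) \left(-2\right) = \left(- 3 Q + 7 z + Q z\right) \left(-2\right) = - 14 z + 6 Q - 2 Q z$)
$344 \frac{B{\left(-16,-36 \right)}}{b} = 344 \frac{\left(-14\right) \left(-36\right) + 6 \left(-16\right) - \left(-32\right) \left(-36\right)}{130} = 344 \left(504 - 96 - 1152\right) \frac{1}{130} = 344 \left(\left(-744\right) \frac{1}{130}\right) = 344 \left(- \frac{372}{65}\right) = - \frac{127968}{65}$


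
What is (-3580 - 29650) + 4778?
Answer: -28452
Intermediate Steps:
(-3580 - 29650) + 4778 = -33230 + 4778 = -28452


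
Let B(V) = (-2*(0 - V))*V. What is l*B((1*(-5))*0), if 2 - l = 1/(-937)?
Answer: 0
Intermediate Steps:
l = 1875/937 (l = 2 - 1/(-937) = 2 - 1*(-1/937) = 2 + 1/937 = 1875/937 ≈ 2.0011)
B(V) = 2*V**2 (B(V) = (-(-2)*V)*V = (2*V)*V = 2*V**2)
l*B((1*(-5))*0) = 1875*(2*((1*(-5))*0)**2)/937 = 1875*(2*(-5*0)**2)/937 = 1875*(2*0**2)/937 = 1875*(2*0)/937 = (1875/937)*0 = 0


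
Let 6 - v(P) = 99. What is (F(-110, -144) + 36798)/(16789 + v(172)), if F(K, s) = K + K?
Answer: 18289/8348 ≈ 2.1908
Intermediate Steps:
F(K, s) = 2*K
v(P) = -93 (v(P) = 6 - 1*99 = 6 - 99 = -93)
(F(-110, -144) + 36798)/(16789 + v(172)) = (2*(-110) + 36798)/(16789 - 93) = (-220 + 36798)/16696 = 36578*(1/16696) = 18289/8348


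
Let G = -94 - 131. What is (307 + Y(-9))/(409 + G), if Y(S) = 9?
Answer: 79/46 ≈ 1.7174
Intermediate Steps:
G = -225
(307 + Y(-9))/(409 + G) = (307 + 9)/(409 - 225) = 316/184 = 316*(1/184) = 79/46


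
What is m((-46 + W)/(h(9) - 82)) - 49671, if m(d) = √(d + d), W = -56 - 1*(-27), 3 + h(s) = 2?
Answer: -49671 + 5*√498/83 ≈ -49670.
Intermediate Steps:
h(s) = -1 (h(s) = -3 + 2 = -1)
W = -29 (W = -56 + 27 = -29)
m(d) = √2*√d (m(d) = √(2*d) = √2*√d)
m((-46 + W)/(h(9) - 82)) - 49671 = √2*√((-46 - 29)/(-1 - 82)) - 49671 = √2*√(-75/(-83)) - 49671 = √2*√(-75*(-1/83)) - 49671 = √2*√(75/83) - 49671 = √2*(5*√249/83) - 49671 = 5*√498/83 - 49671 = -49671 + 5*√498/83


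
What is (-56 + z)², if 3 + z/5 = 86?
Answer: 128881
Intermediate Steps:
z = 415 (z = -15 + 5*86 = -15 + 430 = 415)
(-56 + z)² = (-56 + 415)² = 359² = 128881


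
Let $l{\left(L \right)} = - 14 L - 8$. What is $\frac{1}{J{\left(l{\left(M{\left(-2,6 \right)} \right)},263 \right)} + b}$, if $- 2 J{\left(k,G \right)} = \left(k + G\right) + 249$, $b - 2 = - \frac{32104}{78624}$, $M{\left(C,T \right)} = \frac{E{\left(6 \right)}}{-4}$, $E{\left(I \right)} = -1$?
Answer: $- \frac{4914}{1221907} \approx -0.0040216$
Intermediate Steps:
$M{\left(C,T \right)} = \frac{1}{4}$ ($M{\left(C,T \right)} = - \frac{1}{-4} = \left(-1\right) \left(- \frac{1}{4}\right) = \frac{1}{4}$)
$b = \frac{15643}{9828}$ ($b = 2 - \frac{32104}{78624} = 2 - \frac{4013}{9828} = \frac{15643}{9828} \approx 1.5917$)
$l{\left(L \right)} = -8 - 14 L$ ($l{\left(L \right)} = - 14 L - 8 = -8 - 14 L$)
$J{\left(k,G \right)} = - \frac{249}{2} - \frac{G}{2} - \frac{k}{2}$ ($J{\left(k,G \right)} = - \frac{\left(k + G\right) + 249}{2} = - \frac{\left(G + k\right) + 249}{2} = - \frac{249 + G + k}{2} = - \frac{249}{2} - \frac{G}{2} - \frac{k}{2}$)
$\frac{1}{J{\left(l{\left(M{\left(-2,6 \right)} \right)},263 \right)} + b} = \frac{1}{\left(- \frac{249}{2} - \frac{263}{2} - \frac{-8 - \frac{7}{2}}{2}\right) + \frac{15643}{9828}} = \frac{1}{\left(- \frac{249}{2} - \frac{263}{2} - - \frac{23}{4}\right) + \frac{15643}{9828}} = \frac{1}{\left(- \frac{249}{2} - \frac{263}{2} + \frac{23}{4}\right) + \frac{15643}{9828}} = \frac{1}{- \frac{1001}{4} + \frac{15643}{9828}} = \frac{1}{- \frac{1221907}{4914}} = - \frac{4914}{1221907}$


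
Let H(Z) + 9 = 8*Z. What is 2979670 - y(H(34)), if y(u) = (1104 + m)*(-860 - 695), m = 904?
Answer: 6102110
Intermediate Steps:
H(Z) = -9 + 8*Z
y(u) = -3122440 (y(u) = (1104 + 904)*(-860 - 695) = 2008*(-1555) = -3122440)
2979670 - y(H(34)) = 2979670 - 1*(-3122440) = 2979670 + 3122440 = 6102110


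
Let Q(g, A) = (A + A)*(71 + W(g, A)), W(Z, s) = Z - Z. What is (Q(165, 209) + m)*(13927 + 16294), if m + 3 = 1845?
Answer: 952565920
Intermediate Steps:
W(Z, s) = 0
m = 1842 (m = -3 + 1845 = 1842)
Q(g, A) = 142*A (Q(g, A) = (A + A)*(71 + 0) = (2*A)*71 = 142*A)
(Q(165, 209) + m)*(13927 + 16294) = (142*209 + 1842)*(13927 + 16294) = (29678 + 1842)*30221 = 31520*30221 = 952565920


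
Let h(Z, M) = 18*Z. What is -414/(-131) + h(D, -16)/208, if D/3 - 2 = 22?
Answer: 15993/1703 ≈ 9.3911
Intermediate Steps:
D = 72 (D = 6 + 3*22 = 6 + 66 = 72)
-414/(-131) + h(D, -16)/208 = -414/(-131) + (18*72)/208 = -414*(-1/131) + 1296*(1/208) = 414/131 + 81/13 = 15993/1703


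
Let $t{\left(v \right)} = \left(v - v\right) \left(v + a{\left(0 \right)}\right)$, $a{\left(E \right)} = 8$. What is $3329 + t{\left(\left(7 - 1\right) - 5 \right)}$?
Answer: $3329$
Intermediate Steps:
$t{\left(v \right)} = 0$ ($t{\left(v \right)} = \left(v - v\right) \left(v + 8\right) = 0 \left(8 + v\right) = 0$)
$3329 + t{\left(\left(7 - 1\right) - 5 \right)} = 3329 + 0 = 3329$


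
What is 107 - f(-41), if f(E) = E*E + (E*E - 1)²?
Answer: -2823974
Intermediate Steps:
f(E) = E² + (-1 + E²)² (f(E) = E² + (E² - 1)² = E² + (-1 + E²)²)
107 - f(-41) = 107 - (1 + (-41)⁴ - 1*(-41)²) = 107 - (1 + 2825761 - 1*1681) = 107 - (1 + 2825761 - 1681) = 107 - 1*2824081 = 107 - 2824081 = -2823974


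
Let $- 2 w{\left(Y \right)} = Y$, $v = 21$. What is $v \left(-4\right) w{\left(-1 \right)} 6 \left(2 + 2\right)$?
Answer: $-1008$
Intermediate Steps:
$w{\left(Y \right)} = - \frac{Y}{2}$
$v \left(-4\right) w{\left(-1 \right)} 6 \left(2 + 2\right) = 21 \left(-4\right) \left(- \frac{1}{2}\right) \left(-1\right) 6 \left(2 + 2\right) = - 84 \cdot \frac{1}{2} \cdot 6 \cdot 4 = - 84 \cdot 3 \cdot 4 = \left(-84\right) 12 = -1008$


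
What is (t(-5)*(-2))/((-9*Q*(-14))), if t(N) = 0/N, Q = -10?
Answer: 0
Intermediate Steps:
t(N) = 0
(t(-5)*(-2))/((-9*Q*(-14))) = (0*(-2))/((-9*(-10)*(-14))) = 0/((90*(-14))) = 0/(-1260) = 0*(-1/1260) = 0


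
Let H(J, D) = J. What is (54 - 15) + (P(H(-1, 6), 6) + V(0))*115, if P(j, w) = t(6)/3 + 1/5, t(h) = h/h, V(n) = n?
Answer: 301/3 ≈ 100.33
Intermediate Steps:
t(h) = 1
P(j, w) = 8/15 (P(j, w) = 1/3 + 1/5 = 1*(⅓) + 1*(⅕) = ⅓ + ⅕ = 8/15)
(54 - 15) + (P(H(-1, 6), 6) + V(0))*115 = (54 - 15) + (8/15 + 0)*115 = 39 + (8/15)*115 = 39 + 184/3 = 301/3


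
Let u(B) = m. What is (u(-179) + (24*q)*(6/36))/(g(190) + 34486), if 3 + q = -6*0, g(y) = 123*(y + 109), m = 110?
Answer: 98/71263 ≈ 0.0013752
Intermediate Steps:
u(B) = 110
g(y) = 13407 + 123*y (g(y) = 123*(109 + y) = 13407 + 123*y)
q = -3 (q = -3 - 6*0 = -3 + 0 = -3)
(u(-179) + (24*q)*(6/36))/(g(190) + 34486) = (110 + (24*(-3))*(6/36))/((13407 + 123*190) + 34486) = (110 - 432/36)/((13407 + 23370) + 34486) = (110 - 72*⅙)/(36777 + 34486) = (110 - 12)/71263 = 98*(1/71263) = 98/71263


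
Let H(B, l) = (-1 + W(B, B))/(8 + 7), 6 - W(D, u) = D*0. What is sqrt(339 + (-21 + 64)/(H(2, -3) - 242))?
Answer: 3*sqrt(791526)/145 ≈ 18.407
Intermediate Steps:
W(D, u) = 6 (W(D, u) = 6 - D*0 = 6 - 1*0 = 6 + 0 = 6)
H(B, l) = 1/3 (H(B, l) = (-1 + 6)/(8 + 7) = 5/15 = 5*(1/15) = 1/3)
sqrt(339 + (-21 + 64)/(H(2, -3) - 242)) = sqrt(339 + (-21 + 64)/(1/3 - 242)) = sqrt(339 + 43/(-725/3)) = sqrt(339 + 43*(-3/725)) = sqrt(339 - 129/725) = sqrt(245646/725) = 3*sqrt(791526)/145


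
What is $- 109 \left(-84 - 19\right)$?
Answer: $11227$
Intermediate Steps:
$- 109 \left(-84 - 19\right) = \left(-109\right) \left(-103\right) = 11227$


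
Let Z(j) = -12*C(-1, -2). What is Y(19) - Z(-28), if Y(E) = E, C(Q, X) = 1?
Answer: 31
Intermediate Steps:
Z(j) = -12 (Z(j) = -12*1 = -12)
Y(19) - Z(-28) = 19 - 1*(-12) = 19 + 12 = 31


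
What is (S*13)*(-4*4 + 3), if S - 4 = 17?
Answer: -3549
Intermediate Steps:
S = 21 (S = 4 + 17 = 21)
(S*13)*(-4*4 + 3) = (21*13)*(-4*4 + 3) = 273*(-16 + 3) = 273*(-13) = -3549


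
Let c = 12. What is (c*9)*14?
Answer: 1512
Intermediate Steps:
(c*9)*14 = (12*9)*14 = 108*14 = 1512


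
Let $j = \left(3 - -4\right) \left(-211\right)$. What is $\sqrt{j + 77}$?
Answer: $10 i \sqrt{14} \approx 37.417 i$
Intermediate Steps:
$j = -1477$ ($j = \left(3 + 4\right) \left(-211\right) = 7 \left(-211\right) = -1477$)
$\sqrt{j + 77} = \sqrt{-1477 + 77} = \sqrt{-1400} = 10 i \sqrt{14}$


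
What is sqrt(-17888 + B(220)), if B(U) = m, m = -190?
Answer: I*sqrt(18078) ≈ 134.45*I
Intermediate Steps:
B(U) = -190
sqrt(-17888 + B(220)) = sqrt(-17888 - 190) = sqrt(-18078) = I*sqrt(18078)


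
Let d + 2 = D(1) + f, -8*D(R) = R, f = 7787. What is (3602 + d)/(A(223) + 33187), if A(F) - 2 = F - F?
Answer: 30365/88504 ≈ 0.34309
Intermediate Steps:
D(R) = -R/8
d = 62279/8 (d = -2 + (-1/8*1 + 7787) = -2 + (-1/8 + 7787) = -2 + 62295/8 = 62279/8 ≈ 7784.9)
A(F) = 2 (A(F) = 2 + (F - F) = 2 + 0 = 2)
(3602 + d)/(A(223) + 33187) = (3602 + 62279/8)/(2 + 33187) = (91095/8)/33189 = (91095/8)*(1/33189) = 30365/88504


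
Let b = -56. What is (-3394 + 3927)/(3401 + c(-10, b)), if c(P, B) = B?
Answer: 533/3345 ≈ 0.15934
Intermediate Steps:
(-3394 + 3927)/(3401 + c(-10, b)) = (-3394 + 3927)/(3401 - 56) = 533/3345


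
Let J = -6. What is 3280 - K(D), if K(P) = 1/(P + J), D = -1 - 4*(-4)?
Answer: 29519/9 ≈ 3279.9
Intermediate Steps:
D = 15 (D = -1 + 16 = 15)
K(P) = 1/(-6 + P) (K(P) = 1/(P - 6) = 1/(-6 + P))
3280 - K(D) = 3280 - 1/(-6 + 15) = 3280 - 1/9 = 3280 - 1*⅑ = 3280 - ⅑ = 29519/9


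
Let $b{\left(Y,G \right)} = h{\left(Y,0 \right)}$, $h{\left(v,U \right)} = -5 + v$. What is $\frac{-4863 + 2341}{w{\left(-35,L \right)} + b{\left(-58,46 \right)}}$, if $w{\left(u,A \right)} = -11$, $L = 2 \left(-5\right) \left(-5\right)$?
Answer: $\frac{1261}{37} \approx 34.081$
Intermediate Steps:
$L = 50$ ($L = \left(-10\right) \left(-5\right) = 50$)
$b{\left(Y,G \right)} = -5 + Y$
$\frac{-4863 + 2341}{w{\left(-35,L \right)} + b{\left(-58,46 \right)}} = \frac{-4863 + 2341}{-11 - 63} = - \frac{2522}{-11 - 63} = - \frac{2522}{-74} = \left(-2522\right) \left(- \frac{1}{74}\right) = \frac{1261}{37}$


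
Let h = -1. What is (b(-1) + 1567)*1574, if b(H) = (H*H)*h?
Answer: 2464884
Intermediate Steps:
b(H) = -H² (b(H) = (H*H)*(-1) = H²*(-1) = -H²)
(b(-1) + 1567)*1574 = (-1*(-1)² + 1567)*1574 = (-1*1 + 1567)*1574 = (-1 + 1567)*1574 = 1566*1574 = 2464884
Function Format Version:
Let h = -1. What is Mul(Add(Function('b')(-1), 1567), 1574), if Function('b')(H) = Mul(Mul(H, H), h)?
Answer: 2464884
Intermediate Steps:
Function('b')(H) = Mul(-1, Pow(H, 2)) (Function('b')(H) = Mul(Mul(H, H), -1) = Mul(Pow(H, 2), -1) = Mul(-1, Pow(H, 2)))
Mul(Add(Function('b')(-1), 1567), 1574) = Mul(Add(Mul(-1, Pow(-1, 2)), 1567), 1574) = Mul(Add(Mul(-1, 1), 1567), 1574) = Mul(Add(-1, 1567), 1574) = Mul(1566, 1574) = 2464884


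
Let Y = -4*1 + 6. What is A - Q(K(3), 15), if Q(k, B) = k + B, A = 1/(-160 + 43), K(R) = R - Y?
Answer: -1873/117 ≈ -16.009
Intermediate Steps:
Y = 2 (Y = -4 + 6 = 2)
K(R) = -2 + R (K(R) = R - 1*2 = R - 2 = -2 + R)
A = -1/117 (A = 1/(-117) = -1/117 ≈ -0.0085470)
Q(k, B) = B + k
A - Q(K(3), 15) = -1/117 - (15 + (-2 + 3)) = -1/117 - (15 + 1) = -1/117 - 1*16 = -1/117 - 16 = -1873/117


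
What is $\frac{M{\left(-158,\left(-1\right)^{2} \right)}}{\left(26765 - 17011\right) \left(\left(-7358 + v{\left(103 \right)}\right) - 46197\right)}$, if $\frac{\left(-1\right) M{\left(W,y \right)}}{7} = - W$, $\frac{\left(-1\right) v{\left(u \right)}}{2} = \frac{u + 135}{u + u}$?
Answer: $\frac{56959}{26903497431} \approx 2.1172 \cdot 10^{-6}$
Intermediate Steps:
$v{\left(u \right)} = - \frac{135 + u}{u}$ ($v{\left(u \right)} = - 2 \frac{u + 135}{u + u} = - 2 \frac{135 + u}{2 u} = - \frac{135 + u}{u}$)
$M{\left(W,y \right)} = 7 W$ ($M{\left(W,y \right)} = - 7 \left(- W\right) = 7 W$)
$\frac{M{\left(-158,\left(-1\right)^{2} \right)}}{\left(26765 - 17011\right) \left(\left(-7358 + v{\left(103 \right)}\right) - 46197\right)} = \frac{7 \left(-158\right)}{\left(26765 - 17011\right) \left(\left(-7358 + \frac{-135 - 103}{103}\right) - 46197\right)} = - \frac{1106}{9754 \left(\left(-7358 + \frac{-135 - 103}{103}\right) - 46197\right)} = - \frac{1106}{9754 \left(\left(-7358 + \frac{1}{103} \left(-238\right)\right) - 46197\right)} = - \frac{1106}{9754 \left(\left(-7358 - \frac{238}{103}\right) - 46197\right)} = - \frac{1106}{9754 \left(- \frac{758112}{103} - 46197\right)} = - \frac{1106}{9754 \left(- \frac{5516403}{103}\right)} = - \frac{1106}{- \frac{53806994862}{103}} = \left(-1106\right) \left(- \frac{103}{53806994862}\right) = \frac{56959}{26903497431}$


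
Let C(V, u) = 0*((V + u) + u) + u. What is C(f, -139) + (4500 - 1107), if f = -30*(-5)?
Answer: 3254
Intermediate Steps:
f = 150
C(V, u) = u (C(V, u) = 0*(V + 2*u) + u = 0 + u = u)
C(f, -139) + (4500 - 1107) = -139 + (4500 - 1107) = -139 + 3393 = 3254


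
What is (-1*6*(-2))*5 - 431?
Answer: -371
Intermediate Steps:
(-1*6*(-2))*5 - 431 = -6*(-2)*5 - 431 = 12*5 - 431 = 60 - 431 = -371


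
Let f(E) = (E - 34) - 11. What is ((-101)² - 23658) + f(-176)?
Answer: -13678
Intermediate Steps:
f(E) = -45 + E (f(E) = (-34 + E) - 11 = -45 + E)
((-101)² - 23658) + f(-176) = ((-101)² - 23658) + (-45 - 176) = (10201 - 23658) - 221 = -13457 - 221 = -13678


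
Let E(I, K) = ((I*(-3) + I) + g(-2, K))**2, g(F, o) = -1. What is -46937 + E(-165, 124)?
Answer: 61304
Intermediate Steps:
E(I, K) = (-1 - 2*I)**2 (E(I, K) = ((I*(-3) + I) - 1)**2 = ((-3*I + I) - 1)**2 = (-2*I - 1)**2 = (-1 - 2*I)**2)
-46937 + E(-165, 124) = -46937 + (1 + 2*(-165))**2 = -46937 + (1 - 330)**2 = -46937 + (-329)**2 = -46937 + 108241 = 61304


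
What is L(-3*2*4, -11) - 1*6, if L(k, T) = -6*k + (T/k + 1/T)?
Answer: 36529/264 ≈ 138.37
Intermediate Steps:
L(k, T) = 1/T - 6*k + T/k (L(k, T) = -6*k + (T/k + 1/T) = -6*k + (1/T + T/k) = 1/T - 6*k + T/k)
L(-3*2*4, -11) - 1*6 = (1/(-11) - 6*(-3*2)*4 - 11/(-3*2*4)) - 1*6 = (-1/11 - (-36)*4 - 11/((-6*4))) - 6 = (-1/11 - 6*(-24) - 11/(-24)) - 6 = (-1/11 + 144 - 11*(-1/24)) - 6 = (-1/11 + 144 + 11/24) - 6 = 38113/264 - 6 = 36529/264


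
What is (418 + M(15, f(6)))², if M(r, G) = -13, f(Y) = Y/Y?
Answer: 164025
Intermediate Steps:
f(Y) = 1
(418 + M(15, f(6)))² = (418 - 13)² = 405² = 164025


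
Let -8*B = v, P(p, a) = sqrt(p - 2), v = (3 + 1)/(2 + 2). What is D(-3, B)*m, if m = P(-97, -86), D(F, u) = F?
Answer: -9*I*sqrt(11) ≈ -29.85*I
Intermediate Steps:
v = 1 (v = 4/4 = 4*(1/4) = 1)
P(p, a) = sqrt(-2 + p)
B = -1/8 (B = -1/8*1 = -1/8 ≈ -0.12500)
m = 3*I*sqrt(11) (m = sqrt(-2 - 97) = sqrt(-99) = 3*I*sqrt(11) ≈ 9.9499*I)
D(-3, B)*m = -9*I*sqrt(11)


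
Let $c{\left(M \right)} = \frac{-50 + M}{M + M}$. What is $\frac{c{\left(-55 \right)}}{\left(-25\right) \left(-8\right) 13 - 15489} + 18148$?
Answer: $\frac{5146010563}{283558} \approx 18148.0$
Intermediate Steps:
$c{\left(M \right)} = \frac{-50 + M}{2 M}$
$\frac{c{\left(-55 \right)}}{\left(-25\right) \left(-8\right) 13 - 15489} + 18148 = \frac{\frac{1}{2} \frac{1}{-55} \left(-50 - 55\right)}{\left(-25\right) \left(-8\right) 13 - 15489} + 18148 = \frac{\frac{1}{2} \left(- \frac{1}{55}\right) \left(-105\right)}{200 \cdot 13 - 15489} + 18148 = \frac{21}{22 \left(2600 - 15489\right)} + 18148 = \frac{21}{22 \left(-12889\right)} + 18148 = \frac{21}{22} \left(- \frac{1}{12889}\right) + 18148 = - \frac{21}{283558} + 18148 = \frac{5146010563}{283558}$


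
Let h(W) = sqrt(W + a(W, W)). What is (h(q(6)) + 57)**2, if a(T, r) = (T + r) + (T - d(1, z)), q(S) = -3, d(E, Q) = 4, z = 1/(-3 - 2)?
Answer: 3233 + 456*I ≈ 3233.0 + 456.0*I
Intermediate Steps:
z = -1/5 (z = 1/(-5) = -1/5 ≈ -0.20000)
a(T, r) = -4 + r + 2*T (a(T, r) = (T + r) + (T - 1*4) = (T + r) + (T - 4) = (T + r) + (-4 + T) = -4 + r + 2*T)
h(W) = sqrt(-4 + 4*W) (h(W) = sqrt(W + (-4 + W + 2*W)) = sqrt(W + (-4 + 3*W)) = sqrt(-4 + 4*W))
(h(q(6)) + 57)**2 = (2*sqrt(-1 - 3) + 57)**2 = (2*sqrt(-4) + 57)**2 = (2*(2*I) + 57)**2 = (4*I + 57)**2 = (57 + 4*I)**2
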